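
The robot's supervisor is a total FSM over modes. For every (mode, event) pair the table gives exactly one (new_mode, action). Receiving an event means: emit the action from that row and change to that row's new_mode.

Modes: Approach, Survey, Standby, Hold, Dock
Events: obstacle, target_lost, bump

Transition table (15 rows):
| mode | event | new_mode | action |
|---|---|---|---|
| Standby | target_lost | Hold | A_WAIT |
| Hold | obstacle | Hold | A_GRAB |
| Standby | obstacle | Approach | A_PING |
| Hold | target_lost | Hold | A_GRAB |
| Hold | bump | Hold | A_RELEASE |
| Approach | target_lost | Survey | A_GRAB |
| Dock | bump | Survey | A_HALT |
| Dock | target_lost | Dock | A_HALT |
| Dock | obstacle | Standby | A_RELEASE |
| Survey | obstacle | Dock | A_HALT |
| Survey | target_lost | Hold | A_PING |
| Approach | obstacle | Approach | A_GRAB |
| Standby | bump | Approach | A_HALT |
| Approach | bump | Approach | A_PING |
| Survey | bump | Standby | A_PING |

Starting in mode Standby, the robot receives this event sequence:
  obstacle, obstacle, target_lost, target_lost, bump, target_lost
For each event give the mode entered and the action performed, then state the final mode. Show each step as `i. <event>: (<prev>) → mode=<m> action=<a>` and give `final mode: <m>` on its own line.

final mode: Hold

1. obstacle: (Standby) → mode=Approach action=A_PING
2. obstacle: (Approach) → mode=Approach action=A_GRAB
3. target_lost: (Approach) → mode=Survey action=A_GRAB
4. target_lost: (Survey) → mode=Hold action=A_PING
5. bump: (Hold) → mode=Hold action=A_RELEASE
6. target_lost: (Hold) → mode=Hold action=A_GRAB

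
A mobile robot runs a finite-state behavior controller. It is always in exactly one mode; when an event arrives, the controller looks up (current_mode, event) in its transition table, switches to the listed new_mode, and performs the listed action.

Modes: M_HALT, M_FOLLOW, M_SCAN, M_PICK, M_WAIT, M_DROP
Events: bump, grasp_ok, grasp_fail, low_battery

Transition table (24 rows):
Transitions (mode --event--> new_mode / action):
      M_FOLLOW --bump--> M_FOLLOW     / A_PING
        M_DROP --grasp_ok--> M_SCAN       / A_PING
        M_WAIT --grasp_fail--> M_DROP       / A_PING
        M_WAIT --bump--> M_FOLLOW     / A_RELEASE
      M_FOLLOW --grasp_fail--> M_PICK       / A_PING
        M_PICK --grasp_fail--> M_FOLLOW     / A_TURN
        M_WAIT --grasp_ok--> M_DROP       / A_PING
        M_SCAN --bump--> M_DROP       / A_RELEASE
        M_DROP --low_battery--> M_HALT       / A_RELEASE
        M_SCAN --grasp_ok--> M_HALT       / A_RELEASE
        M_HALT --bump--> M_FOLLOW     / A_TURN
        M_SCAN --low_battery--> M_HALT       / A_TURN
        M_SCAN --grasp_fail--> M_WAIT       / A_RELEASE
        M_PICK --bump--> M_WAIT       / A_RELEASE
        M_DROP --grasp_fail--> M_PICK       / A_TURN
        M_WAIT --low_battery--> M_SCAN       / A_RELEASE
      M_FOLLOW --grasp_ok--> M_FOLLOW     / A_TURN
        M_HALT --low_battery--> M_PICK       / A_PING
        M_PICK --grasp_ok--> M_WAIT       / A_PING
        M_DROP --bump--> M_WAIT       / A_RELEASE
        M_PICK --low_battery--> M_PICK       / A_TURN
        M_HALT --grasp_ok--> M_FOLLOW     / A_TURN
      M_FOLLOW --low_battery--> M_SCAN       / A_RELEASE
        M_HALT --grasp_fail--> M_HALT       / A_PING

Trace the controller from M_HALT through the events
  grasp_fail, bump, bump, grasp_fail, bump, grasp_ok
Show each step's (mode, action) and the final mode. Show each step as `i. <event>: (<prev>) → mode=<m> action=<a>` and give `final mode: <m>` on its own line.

1. grasp_fail: (M_HALT) → mode=M_HALT action=A_PING
2. bump: (M_HALT) → mode=M_FOLLOW action=A_TURN
3. bump: (M_FOLLOW) → mode=M_FOLLOW action=A_PING
4. grasp_fail: (M_FOLLOW) → mode=M_PICK action=A_PING
5. bump: (M_PICK) → mode=M_WAIT action=A_RELEASE
6. grasp_ok: (M_WAIT) → mode=M_DROP action=A_PING

final mode: M_DROP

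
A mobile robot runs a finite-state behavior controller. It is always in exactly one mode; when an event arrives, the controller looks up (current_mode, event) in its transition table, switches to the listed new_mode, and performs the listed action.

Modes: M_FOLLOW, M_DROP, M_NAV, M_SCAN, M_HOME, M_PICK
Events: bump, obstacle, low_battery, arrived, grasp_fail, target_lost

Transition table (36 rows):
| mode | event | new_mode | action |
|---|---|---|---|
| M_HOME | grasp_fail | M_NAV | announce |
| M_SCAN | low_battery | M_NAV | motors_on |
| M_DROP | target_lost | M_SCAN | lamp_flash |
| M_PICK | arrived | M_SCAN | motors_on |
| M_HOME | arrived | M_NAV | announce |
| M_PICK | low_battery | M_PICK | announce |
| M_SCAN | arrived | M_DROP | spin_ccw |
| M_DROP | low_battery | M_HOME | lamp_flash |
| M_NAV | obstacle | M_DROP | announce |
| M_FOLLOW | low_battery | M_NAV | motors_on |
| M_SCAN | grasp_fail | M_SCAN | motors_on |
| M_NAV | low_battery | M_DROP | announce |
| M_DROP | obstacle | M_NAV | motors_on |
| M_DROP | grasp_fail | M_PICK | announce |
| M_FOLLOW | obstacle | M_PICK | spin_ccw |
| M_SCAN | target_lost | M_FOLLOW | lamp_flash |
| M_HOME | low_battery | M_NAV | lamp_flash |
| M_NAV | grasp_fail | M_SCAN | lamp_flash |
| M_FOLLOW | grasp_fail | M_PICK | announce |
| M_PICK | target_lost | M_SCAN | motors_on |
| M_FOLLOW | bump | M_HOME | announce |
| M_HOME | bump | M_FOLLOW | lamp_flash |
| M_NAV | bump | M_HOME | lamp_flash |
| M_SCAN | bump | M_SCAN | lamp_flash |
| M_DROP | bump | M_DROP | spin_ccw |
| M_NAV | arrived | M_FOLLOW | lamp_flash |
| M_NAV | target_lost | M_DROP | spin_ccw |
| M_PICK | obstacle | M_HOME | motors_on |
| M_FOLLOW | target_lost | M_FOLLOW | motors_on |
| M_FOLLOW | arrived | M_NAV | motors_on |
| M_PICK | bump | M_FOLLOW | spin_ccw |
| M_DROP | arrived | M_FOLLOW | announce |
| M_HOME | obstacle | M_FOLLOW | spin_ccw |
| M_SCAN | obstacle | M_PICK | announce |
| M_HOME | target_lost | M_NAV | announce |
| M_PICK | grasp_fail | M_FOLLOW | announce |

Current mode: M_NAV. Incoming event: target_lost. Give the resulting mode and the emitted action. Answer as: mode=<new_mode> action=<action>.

current mode = M_NAV; filter table to that mode:
  (M_NAV, obstacle) → (M_DROP, announce)
  (M_NAV, low_battery) → (M_DROP, announce)
  (M_NAV, grasp_fail) → (M_SCAN, lamp_flash)
  (M_NAV, bump) → (M_HOME, lamp_flash)
  (M_NAV, arrived) → (M_FOLLOW, lamp_flash)
  (M_NAV, target_lost) → (M_DROP, spin_ccw)  ← event matches
event = target_lost selects (M_DROP, spin_ccw)

mode=M_DROP action=spin_ccw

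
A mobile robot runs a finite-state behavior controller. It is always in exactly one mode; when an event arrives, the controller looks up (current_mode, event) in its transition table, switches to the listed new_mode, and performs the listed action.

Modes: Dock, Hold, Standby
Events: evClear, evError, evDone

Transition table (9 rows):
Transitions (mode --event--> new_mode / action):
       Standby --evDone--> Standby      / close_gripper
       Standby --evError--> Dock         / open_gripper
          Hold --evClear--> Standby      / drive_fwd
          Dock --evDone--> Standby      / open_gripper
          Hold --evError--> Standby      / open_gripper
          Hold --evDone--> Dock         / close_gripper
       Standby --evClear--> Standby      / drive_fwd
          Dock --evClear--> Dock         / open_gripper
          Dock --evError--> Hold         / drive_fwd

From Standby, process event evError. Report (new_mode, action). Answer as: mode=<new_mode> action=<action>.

mode=Dock action=open_gripper

current mode = Standby; filter table to that mode:
  (Standby, evDone) → (Standby, close_gripper)
  (Standby, evError) → (Dock, open_gripper)  ← event matches
  (Standby, evClear) → (Standby, drive_fwd)
event = evError selects (Dock, open_gripper)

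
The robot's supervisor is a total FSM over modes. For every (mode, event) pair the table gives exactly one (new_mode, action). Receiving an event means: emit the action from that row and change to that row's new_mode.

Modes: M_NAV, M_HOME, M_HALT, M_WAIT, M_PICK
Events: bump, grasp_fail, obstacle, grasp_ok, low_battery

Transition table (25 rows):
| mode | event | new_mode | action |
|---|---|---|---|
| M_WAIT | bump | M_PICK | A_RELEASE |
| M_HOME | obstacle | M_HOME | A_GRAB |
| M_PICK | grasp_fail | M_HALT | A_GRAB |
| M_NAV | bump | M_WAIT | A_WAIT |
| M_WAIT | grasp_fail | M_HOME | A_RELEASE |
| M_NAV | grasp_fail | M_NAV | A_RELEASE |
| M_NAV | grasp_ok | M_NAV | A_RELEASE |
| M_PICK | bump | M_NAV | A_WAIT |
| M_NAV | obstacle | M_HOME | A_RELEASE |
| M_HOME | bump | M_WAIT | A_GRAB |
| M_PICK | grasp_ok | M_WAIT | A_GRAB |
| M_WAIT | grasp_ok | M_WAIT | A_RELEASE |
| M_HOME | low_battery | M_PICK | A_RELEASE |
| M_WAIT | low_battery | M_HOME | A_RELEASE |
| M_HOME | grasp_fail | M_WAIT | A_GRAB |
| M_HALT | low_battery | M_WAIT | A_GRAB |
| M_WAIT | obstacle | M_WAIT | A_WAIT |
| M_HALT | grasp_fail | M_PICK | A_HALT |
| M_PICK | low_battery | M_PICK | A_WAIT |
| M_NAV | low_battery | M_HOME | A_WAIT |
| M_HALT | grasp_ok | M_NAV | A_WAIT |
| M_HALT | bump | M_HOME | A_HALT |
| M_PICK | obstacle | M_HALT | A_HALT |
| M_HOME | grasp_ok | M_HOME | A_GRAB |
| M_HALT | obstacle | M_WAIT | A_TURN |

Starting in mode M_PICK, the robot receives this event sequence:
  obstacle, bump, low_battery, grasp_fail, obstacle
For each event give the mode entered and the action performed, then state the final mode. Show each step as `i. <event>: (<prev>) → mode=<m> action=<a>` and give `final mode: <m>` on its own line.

1. obstacle: (M_PICK) → mode=M_HALT action=A_HALT
2. bump: (M_HALT) → mode=M_HOME action=A_HALT
3. low_battery: (M_HOME) → mode=M_PICK action=A_RELEASE
4. grasp_fail: (M_PICK) → mode=M_HALT action=A_GRAB
5. obstacle: (M_HALT) → mode=M_WAIT action=A_TURN

final mode: M_WAIT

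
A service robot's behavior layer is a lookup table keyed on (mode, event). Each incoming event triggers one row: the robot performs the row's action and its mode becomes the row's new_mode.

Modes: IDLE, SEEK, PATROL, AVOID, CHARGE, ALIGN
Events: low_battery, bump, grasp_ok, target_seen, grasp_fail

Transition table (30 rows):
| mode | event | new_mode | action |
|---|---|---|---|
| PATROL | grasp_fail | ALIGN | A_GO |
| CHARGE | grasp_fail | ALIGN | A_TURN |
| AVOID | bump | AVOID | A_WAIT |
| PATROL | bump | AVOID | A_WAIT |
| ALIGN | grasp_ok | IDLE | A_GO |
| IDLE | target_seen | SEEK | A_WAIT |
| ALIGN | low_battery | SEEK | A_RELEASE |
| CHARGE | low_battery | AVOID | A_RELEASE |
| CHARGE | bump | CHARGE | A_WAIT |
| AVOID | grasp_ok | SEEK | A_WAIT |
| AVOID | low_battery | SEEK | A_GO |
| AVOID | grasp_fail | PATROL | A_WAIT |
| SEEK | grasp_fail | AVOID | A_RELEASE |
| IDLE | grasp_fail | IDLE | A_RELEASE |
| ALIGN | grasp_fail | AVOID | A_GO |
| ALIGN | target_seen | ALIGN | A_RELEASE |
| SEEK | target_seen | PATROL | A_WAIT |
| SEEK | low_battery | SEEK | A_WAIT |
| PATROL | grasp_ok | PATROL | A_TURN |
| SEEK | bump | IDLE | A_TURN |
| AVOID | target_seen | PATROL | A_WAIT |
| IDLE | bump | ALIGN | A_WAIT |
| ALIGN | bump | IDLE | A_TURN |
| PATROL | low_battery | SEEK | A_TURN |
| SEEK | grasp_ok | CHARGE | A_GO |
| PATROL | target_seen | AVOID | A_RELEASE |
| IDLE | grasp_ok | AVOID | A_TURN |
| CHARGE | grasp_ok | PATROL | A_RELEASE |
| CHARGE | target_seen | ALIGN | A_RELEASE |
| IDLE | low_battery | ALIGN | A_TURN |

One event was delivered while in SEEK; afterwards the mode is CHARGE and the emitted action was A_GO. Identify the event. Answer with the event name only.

grasp_ok

try low_battery: (SEEK, low_battery) → (SEEK, A_WAIT)
try bump: (SEEK, bump) → (IDLE, A_TURN)
try grasp_ok: (SEEK, grasp_ok) → (CHARGE, A_GO)  ← matches
try target_seen: (SEEK, target_seen) → (PATROL, A_WAIT)
try grasp_fail: (SEEK, grasp_fail) → (AVOID, A_RELEASE)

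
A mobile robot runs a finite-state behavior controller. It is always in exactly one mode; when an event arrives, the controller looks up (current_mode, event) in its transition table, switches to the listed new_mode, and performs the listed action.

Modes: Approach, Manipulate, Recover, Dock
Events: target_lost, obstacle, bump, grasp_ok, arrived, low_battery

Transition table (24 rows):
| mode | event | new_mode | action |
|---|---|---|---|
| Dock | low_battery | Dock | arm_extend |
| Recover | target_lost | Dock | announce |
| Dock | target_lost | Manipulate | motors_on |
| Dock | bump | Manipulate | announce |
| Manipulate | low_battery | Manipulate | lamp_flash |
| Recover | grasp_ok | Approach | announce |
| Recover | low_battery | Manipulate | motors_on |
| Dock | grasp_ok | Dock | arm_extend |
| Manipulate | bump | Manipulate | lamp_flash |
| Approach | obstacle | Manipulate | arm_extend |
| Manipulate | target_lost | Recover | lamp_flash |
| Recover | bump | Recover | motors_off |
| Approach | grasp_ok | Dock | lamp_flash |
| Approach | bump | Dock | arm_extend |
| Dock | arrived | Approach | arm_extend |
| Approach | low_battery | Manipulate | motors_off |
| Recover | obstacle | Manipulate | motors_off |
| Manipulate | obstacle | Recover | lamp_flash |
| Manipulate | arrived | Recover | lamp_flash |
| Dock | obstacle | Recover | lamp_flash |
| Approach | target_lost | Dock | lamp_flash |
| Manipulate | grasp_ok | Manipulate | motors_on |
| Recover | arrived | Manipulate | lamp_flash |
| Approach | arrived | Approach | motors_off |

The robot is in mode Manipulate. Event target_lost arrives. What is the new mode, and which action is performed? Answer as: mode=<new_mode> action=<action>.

mode=Recover action=lamp_flash

current mode = Manipulate; filter table to that mode:
  (Manipulate, low_battery) → (Manipulate, lamp_flash)
  (Manipulate, bump) → (Manipulate, lamp_flash)
  (Manipulate, target_lost) → (Recover, lamp_flash)  ← event matches
  (Manipulate, obstacle) → (Recover, lamp_flash)
  (Manipulate, arrived) → (Recover, lamp_flash)
  (Manipulate, grasp_ok) → (Manipulate, motors_on)
event = target_lost selects (Recover, lamp_flash)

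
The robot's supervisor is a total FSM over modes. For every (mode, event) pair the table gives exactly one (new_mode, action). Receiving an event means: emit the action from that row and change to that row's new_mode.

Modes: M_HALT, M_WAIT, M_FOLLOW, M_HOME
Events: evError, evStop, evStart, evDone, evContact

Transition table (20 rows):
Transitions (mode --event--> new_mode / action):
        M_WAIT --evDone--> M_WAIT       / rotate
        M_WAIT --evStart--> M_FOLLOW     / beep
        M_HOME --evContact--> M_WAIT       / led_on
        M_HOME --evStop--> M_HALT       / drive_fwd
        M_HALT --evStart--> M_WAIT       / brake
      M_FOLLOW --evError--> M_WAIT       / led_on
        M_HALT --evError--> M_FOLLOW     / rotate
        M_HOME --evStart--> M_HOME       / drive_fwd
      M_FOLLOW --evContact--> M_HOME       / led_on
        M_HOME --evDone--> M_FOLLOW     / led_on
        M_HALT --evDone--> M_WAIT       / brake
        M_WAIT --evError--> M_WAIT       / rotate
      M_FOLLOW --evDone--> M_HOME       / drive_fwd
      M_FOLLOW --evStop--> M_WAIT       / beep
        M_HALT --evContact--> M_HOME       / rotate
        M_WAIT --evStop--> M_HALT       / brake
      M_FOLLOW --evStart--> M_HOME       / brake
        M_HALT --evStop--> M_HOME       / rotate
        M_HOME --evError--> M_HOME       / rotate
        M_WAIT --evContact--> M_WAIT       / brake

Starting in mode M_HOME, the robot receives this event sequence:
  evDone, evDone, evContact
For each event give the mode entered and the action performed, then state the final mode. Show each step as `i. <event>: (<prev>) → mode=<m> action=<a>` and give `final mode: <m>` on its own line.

final mode: M_WAIT

1. evDone: (M_HOME) → mode=M_FOLLOW action=led_on
2. evDone: (M_FOLLOW) → mode=M_HOME action=drive_fwd
3. evContact: (M_HOME) → mode=M_WAIT action=led_on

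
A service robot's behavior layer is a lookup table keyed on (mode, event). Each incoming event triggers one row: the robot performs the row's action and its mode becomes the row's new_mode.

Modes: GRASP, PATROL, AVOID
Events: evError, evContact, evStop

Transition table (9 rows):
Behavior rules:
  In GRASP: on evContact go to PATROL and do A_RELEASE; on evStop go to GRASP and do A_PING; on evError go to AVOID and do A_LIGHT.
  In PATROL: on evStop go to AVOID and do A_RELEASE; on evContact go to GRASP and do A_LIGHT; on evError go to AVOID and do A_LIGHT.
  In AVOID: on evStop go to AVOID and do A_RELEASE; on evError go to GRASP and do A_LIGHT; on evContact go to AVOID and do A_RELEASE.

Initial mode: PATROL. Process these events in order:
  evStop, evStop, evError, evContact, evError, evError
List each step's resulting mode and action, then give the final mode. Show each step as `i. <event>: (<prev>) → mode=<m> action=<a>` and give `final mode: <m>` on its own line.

1. evStop: (PATROL) → mode=AVOID action=A_RELEASE
2. evStop: (AVOID) → mode=AVOID action=A_RELEASE
3. evError: (AVOID) → mode=GRASP action=A_LIGHT
4. evContact: (GRASP) → mode=PATROL action=A_RELEASE
5. evError: (PATROL) → mode=AVOID action=A_LIGHT
6. evError: (AVOID) → mode=GRASP action=A_LIGHT

final mode: GRASP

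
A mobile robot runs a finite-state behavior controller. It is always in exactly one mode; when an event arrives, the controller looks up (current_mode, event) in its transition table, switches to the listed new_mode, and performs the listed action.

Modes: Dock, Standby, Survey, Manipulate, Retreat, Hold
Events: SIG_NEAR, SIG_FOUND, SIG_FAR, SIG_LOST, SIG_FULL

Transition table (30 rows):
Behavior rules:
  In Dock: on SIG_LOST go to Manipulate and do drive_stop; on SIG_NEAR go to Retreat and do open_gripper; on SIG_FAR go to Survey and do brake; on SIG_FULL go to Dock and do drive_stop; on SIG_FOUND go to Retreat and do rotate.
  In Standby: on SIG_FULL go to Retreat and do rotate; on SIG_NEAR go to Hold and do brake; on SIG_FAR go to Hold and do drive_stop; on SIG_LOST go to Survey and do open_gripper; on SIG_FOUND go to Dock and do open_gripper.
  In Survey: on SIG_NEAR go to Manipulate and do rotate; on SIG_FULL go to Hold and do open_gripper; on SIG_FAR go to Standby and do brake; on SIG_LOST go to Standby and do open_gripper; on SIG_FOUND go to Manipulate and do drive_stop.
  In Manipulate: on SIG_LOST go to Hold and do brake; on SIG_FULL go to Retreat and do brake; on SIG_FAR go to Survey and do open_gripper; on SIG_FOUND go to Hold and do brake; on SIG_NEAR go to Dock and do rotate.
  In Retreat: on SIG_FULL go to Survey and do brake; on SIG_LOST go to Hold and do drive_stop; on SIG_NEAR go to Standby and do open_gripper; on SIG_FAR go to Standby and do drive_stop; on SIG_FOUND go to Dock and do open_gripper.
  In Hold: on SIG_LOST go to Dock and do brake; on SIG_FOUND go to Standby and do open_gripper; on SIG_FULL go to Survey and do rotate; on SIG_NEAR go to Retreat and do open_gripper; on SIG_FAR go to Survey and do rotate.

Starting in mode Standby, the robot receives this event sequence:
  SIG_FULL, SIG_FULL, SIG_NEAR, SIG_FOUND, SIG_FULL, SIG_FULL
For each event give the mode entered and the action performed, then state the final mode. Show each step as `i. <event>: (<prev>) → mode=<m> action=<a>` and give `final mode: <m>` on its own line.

1. SIG_FULL: (Standby) → mode=Retreat action=rotate
2. SIG_FULL: (Retreat) → mode=Survey action=brake
3. SIG_NEAR: (Survey) → mode=Manipulate action=rotate
4. SIG_FOUND: (Manipulate) → mode=Hold action=brake
5. SIG_FULL: (Hold) → mode=Survey action=rotate
6. SIG_FULL: (Survey) → mode=Hold action=open_gripper

final mode: Hold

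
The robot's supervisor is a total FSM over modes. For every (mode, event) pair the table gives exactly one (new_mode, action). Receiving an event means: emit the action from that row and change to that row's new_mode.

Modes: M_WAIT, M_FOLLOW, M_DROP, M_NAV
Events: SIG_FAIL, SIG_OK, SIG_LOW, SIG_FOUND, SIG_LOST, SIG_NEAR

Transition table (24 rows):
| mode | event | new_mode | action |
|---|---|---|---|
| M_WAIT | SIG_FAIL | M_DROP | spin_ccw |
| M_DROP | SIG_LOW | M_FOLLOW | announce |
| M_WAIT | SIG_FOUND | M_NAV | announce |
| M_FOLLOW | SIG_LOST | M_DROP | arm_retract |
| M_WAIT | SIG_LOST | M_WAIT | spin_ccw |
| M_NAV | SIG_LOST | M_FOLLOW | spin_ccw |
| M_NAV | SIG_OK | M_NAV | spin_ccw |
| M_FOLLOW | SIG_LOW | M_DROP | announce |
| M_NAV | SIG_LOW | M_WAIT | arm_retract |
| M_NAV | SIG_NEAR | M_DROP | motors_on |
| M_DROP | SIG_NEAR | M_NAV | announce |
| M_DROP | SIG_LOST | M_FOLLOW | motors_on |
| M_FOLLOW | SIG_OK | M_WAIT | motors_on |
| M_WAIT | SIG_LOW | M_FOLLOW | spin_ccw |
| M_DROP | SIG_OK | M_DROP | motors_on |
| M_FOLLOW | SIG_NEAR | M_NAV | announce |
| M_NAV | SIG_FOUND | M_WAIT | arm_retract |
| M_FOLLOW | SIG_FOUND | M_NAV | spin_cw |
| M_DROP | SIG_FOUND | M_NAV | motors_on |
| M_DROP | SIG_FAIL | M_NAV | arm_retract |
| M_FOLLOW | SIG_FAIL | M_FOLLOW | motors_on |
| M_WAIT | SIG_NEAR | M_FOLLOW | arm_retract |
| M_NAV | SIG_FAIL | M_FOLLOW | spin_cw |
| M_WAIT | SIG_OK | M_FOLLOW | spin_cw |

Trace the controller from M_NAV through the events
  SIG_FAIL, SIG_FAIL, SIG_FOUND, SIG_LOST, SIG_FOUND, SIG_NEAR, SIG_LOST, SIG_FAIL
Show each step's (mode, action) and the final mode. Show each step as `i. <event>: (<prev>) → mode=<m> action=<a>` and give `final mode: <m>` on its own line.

final mode: M_FOLLOW

1. SIG_FAIL: (M_NAV) → mode=M_FOLLOW action=spin_cw
2. SIG_FAIL: (M_FOLLOW) → mode=M_FOLLOW action=motors_on
3. SIG_FOUND: (M_FOLLOW) → mode=M_NAV action=spin_cw
4. SIG_LOST: (M_NAV) → mode=M_FOLLOW action=spin_ccw
5. SIG_FOUND: (M_FOLLOW) → mode=M_NAV action=spin_cw
6. SIG_NEAR: (M_NAV) → mode=M_DROP action=motors_on
7. SIG_LOST: (M_DROP) → mode=M_FOLLOW action=motors_on
8. SIG_FAIL: (M_FOLLOW) → mode=M_FOLLOW action=motors_on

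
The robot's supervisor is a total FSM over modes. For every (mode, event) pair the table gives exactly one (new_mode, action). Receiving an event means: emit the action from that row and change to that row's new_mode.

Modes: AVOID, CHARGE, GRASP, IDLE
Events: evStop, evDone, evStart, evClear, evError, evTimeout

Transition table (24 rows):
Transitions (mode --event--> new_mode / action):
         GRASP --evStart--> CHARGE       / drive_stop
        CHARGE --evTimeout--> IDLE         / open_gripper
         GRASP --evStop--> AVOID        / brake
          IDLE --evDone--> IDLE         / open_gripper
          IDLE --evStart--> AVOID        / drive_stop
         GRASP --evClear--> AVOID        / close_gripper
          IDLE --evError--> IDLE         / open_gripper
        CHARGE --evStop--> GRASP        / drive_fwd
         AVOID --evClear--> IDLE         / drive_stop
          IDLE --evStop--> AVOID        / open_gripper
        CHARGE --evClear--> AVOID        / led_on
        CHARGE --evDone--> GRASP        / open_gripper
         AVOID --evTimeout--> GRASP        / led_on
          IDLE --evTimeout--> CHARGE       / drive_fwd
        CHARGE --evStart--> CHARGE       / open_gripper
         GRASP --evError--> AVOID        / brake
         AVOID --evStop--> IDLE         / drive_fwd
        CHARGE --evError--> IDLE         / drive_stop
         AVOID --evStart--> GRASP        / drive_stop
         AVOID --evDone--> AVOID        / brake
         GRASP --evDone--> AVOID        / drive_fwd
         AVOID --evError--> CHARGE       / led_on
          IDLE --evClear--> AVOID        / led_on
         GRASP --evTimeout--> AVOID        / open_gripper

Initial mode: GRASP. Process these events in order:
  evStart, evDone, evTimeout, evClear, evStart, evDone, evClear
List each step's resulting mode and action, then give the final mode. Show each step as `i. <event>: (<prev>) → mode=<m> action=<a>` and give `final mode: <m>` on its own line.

final mode: IDLE

1. evStart: (GRASP) → mode=CHARGE action=drive_stop
2. evDone: (CHARGE) → mode=GRASP action=open_gripper
3. evTimeout: (GRASP) → mode=AVOID action=open_gripper
4. evClear: (AVOID) → mode=IDLE action=drive_stop
5. evStart: (IDLE) → mode=AVOID action=drive_stop
6. evDone: (AVOID) → mode=AVOID action=brake
7. evClear: (AVOID) → mode=IDLE action=drive_stop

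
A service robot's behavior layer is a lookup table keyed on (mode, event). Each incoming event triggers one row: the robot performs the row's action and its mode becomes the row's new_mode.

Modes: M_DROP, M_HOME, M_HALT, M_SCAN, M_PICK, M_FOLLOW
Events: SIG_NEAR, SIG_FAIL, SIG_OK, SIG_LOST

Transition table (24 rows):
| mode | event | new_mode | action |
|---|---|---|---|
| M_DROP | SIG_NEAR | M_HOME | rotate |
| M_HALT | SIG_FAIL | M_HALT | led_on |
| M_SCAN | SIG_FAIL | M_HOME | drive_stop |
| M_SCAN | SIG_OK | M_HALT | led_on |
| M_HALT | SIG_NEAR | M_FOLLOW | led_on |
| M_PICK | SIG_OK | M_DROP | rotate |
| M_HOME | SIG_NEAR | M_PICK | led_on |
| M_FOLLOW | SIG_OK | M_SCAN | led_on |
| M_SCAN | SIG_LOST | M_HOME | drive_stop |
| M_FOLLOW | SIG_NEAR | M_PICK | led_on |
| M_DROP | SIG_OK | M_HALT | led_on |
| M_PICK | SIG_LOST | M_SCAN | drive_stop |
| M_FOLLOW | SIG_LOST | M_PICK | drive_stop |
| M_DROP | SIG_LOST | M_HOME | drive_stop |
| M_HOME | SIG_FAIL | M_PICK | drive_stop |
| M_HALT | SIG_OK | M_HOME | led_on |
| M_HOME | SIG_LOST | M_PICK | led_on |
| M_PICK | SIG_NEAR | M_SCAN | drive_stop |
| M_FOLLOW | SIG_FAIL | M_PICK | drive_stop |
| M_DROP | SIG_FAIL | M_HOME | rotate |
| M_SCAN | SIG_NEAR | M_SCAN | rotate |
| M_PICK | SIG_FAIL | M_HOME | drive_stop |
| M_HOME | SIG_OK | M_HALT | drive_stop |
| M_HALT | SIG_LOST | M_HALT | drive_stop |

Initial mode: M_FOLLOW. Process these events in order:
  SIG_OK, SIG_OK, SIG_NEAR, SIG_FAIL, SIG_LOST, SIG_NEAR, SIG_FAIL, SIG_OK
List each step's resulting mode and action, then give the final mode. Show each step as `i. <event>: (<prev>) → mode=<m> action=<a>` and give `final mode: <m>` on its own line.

final mode: M_HALT

1. SIG_OK: (M_FOLLOW) → mode=M_SCAN action=led_on
2. SIG_OK: (M_SCAN) → mode=M_HALT action=led_on
3. SIG_NEAR: (M_HALT) → mode=M_FOLLOW action=led_on
4. SIG_FAIL: (M_FOLLOW) → mode=M_PICK action=drive_stop
5. SIG_LOST: (M_PICK) → mode=M_SCAN action=drive_stop
6. SIG_NEAR: (M_SCAN) → mode=M_SCAN action=rotate
7. SIG_FAIL: (M_SCAN) → mode=M_HOME action=drive_stop
8. SIG_OK: (M_HOME) → mode=M_HALT action=drive_stop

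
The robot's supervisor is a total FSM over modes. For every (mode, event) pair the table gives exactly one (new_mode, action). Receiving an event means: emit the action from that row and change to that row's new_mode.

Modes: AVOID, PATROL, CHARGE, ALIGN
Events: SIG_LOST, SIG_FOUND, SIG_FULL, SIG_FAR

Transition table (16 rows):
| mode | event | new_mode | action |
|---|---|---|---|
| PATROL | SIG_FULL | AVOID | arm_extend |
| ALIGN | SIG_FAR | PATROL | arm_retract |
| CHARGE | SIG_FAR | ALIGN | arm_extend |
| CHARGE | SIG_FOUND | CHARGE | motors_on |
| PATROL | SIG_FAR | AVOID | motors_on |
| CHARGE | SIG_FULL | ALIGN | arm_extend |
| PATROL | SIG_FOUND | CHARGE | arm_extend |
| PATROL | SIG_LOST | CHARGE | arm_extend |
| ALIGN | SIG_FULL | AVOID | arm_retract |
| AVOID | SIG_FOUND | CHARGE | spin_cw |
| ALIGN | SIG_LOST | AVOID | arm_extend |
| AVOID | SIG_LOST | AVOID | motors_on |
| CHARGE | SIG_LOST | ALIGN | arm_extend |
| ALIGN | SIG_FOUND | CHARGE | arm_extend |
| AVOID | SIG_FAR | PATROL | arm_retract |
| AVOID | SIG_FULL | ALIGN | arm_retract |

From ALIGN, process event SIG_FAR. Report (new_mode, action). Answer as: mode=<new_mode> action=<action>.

current mode = ALIGN; filter table to that mode:
  (ALIGN, SIG_FAR) → (PATROL, arm_retract)  ← event matches
  (ALIGN, SIG_FULL) → (AVOID, arm_retract)
  (ALIGN, SIG_LOST) → (AVOID, arm_extend)
  (ALIGN, SIG_FOUND) → (CHARGE, arm_extend)
event = SIG_FAR selects (PATROL, arm_retract)

mode=PATROL action=arm_retract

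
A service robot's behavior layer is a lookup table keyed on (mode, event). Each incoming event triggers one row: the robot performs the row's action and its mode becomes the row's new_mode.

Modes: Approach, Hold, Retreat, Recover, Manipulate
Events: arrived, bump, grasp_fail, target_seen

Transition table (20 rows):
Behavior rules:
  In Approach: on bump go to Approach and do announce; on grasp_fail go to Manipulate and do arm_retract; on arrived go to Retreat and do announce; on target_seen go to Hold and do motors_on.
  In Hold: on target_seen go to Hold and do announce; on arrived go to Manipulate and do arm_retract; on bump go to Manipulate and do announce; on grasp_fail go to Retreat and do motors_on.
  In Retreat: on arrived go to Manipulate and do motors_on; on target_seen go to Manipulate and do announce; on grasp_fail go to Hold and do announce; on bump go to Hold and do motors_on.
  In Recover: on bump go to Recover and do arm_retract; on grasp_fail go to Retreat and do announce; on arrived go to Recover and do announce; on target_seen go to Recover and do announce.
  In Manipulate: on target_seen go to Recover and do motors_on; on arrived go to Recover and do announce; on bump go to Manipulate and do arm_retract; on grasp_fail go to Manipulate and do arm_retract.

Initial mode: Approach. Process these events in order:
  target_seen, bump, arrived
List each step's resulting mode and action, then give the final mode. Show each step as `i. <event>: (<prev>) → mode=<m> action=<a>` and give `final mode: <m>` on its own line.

1. target_seen: (Approach) → mode=Hold action=motors_on
2. bump: (Hold) → mode=Manipulate action=announce
3. arrived: (Manipulate) → mode=Recover action=announce

final mode: Recover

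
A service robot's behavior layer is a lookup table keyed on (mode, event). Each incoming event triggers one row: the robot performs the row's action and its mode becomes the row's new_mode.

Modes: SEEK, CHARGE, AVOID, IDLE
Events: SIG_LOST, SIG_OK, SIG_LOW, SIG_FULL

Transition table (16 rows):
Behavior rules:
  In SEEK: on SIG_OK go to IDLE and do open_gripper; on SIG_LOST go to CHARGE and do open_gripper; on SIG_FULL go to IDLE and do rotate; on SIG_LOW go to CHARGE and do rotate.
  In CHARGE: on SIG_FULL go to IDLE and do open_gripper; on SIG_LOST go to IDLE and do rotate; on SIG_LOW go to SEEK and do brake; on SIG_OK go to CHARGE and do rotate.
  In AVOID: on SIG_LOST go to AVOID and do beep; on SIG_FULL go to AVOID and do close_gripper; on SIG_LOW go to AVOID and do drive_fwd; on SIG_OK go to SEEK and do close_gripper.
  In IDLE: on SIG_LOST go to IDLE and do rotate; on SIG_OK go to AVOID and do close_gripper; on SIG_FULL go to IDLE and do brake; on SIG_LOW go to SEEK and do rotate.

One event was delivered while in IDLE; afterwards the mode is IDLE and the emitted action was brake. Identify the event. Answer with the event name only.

SIG_FULL

try SIG_LOST: (IDLE, SIG_LOST) → (IDLE, rotate)
try SIG_OK: (IDLE, SIG_OK) → (AVOID, close_gripper)
try SIG_LOW: (IDLE, SIG_LOW) → (SEEK, rotate)
try SIG_FULL: (IDLE, SIG_FULL) → (IDLE, brake)  ← matches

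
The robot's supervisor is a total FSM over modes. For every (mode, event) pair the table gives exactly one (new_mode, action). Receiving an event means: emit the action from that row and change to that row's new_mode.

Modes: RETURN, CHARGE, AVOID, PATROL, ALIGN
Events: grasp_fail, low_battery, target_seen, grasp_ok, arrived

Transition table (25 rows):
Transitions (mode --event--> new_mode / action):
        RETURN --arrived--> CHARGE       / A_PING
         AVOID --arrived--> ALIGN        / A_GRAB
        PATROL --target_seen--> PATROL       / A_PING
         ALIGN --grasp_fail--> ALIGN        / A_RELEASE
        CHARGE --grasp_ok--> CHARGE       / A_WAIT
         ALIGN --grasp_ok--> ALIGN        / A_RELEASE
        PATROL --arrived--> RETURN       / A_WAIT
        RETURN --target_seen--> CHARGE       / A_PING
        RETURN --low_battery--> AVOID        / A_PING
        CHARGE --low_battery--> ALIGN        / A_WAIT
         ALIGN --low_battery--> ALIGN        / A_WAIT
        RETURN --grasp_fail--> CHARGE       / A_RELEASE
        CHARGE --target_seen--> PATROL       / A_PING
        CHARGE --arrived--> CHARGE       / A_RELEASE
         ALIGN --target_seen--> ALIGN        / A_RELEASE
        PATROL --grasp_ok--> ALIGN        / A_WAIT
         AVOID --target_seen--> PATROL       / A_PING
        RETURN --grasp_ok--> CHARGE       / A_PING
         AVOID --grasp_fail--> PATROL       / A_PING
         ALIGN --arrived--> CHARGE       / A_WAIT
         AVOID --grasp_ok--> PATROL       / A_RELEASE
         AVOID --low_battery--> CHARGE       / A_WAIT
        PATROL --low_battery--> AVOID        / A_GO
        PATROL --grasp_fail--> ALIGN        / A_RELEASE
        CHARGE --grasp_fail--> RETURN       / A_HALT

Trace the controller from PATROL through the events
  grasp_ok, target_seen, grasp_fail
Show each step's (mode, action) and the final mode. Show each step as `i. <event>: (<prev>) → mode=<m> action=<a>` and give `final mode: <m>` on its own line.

final mode: ALIGN

1. grasp_ok: (PATROL) → mode=ALIGN action=A_WAIT
2. target_seen: (ALIGN) → mode=ALIGN action=A_RELEASE
3. grasp_fail: (ALIGN) → mode=ALIGN action=A_RELEASE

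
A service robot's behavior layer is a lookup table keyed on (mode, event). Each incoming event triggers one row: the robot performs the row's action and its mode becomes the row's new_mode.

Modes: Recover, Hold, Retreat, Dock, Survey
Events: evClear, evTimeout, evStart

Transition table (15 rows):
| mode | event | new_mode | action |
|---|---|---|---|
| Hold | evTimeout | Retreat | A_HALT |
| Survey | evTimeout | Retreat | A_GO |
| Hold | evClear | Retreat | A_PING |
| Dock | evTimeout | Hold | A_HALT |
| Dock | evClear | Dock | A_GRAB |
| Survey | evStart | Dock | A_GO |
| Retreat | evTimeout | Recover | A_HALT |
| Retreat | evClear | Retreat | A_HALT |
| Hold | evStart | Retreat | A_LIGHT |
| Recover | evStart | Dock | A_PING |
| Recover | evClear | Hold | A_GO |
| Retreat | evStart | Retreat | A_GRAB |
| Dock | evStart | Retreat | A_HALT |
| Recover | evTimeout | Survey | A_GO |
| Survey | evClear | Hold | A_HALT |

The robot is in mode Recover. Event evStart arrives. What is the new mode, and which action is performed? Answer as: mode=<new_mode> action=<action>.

current mode = Recover; filter table to that mode:
  (Recover, evStart) → (Dock, A_PING)  ← event matches
  (Recover, evClear) → (Hold, A_GO)
  (Recover, evTimeout) → (Survey, A_GO)
event = evStart selects (Dock, A_PING)

mode=Dock action=A_PING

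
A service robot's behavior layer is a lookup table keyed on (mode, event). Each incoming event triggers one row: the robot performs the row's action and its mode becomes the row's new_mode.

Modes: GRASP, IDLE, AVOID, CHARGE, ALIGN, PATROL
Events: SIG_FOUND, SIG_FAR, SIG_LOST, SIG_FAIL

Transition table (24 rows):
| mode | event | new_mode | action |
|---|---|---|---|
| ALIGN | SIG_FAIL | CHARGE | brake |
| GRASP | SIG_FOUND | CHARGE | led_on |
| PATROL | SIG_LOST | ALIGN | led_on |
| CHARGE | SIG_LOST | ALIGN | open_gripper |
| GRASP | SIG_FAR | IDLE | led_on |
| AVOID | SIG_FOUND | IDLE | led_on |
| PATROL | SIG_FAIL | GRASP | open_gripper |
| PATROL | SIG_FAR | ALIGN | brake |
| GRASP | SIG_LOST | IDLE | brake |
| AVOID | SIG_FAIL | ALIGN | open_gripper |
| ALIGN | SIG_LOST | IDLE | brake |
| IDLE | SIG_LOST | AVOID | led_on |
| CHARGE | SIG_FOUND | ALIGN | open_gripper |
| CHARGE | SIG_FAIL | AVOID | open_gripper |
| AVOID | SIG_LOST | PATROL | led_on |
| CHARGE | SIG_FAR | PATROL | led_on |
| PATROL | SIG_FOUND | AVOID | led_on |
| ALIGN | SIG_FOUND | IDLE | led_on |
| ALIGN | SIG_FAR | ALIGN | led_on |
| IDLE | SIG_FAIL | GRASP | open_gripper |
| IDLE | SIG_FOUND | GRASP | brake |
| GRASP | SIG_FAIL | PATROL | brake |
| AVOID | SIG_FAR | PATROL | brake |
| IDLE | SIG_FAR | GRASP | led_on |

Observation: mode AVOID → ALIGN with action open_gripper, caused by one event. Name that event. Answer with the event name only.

try SIG_FOUND: (AVOID, SIG_FOUND) → (IDLE, led_on)
try SIG_FAR: (AVOID, SIG_FAR) → (PATROL, brake)
try SIG_LOST: (AVOID, SIG_LOST) → (PATROL, led_on)
try SIG_FAIL: (AVOID, SIG_FAIL) → (ALIGN, open_gripper)  ← matches

SIG_FAIL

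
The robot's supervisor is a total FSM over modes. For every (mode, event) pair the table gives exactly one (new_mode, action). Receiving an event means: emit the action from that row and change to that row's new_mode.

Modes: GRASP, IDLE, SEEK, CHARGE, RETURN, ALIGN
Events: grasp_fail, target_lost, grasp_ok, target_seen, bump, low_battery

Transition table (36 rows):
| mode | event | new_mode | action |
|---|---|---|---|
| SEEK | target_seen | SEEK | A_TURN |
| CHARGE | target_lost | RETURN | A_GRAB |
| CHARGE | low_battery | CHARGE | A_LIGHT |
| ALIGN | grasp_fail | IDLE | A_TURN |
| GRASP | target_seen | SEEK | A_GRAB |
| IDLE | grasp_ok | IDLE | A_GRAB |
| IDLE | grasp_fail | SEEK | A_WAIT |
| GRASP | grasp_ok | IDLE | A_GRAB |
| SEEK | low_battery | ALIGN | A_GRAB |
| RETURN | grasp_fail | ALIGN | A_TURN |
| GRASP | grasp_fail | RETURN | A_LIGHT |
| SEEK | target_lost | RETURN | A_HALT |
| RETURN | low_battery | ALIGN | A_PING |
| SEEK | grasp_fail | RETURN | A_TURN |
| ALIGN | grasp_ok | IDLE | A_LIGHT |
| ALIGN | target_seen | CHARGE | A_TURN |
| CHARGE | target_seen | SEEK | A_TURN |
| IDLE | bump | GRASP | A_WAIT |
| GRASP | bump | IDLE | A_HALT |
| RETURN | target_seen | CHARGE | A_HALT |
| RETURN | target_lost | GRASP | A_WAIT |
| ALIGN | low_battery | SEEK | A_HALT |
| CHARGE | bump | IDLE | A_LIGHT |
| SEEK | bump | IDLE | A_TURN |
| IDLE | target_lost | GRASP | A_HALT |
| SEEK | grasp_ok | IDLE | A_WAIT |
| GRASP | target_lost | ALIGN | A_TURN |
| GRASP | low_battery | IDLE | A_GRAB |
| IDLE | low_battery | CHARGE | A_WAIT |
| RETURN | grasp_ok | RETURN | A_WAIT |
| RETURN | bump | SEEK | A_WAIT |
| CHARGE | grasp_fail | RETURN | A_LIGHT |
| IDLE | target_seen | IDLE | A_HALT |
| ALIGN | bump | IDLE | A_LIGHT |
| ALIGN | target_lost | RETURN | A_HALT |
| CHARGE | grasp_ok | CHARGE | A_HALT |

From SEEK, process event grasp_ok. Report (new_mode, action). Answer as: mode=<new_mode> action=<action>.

current mode = SEEK; filter table to that mode:
  (SEEK, target_seen) → (SEEK, A_TURN)
  (SEEK, low_battery) → (ALIGN, A_GRAB)
  (SEEK, target_lost) → (RETURN, A_HALT)
  (SEEK, grasp_fail) → (RETURN, A_TURN)
  (SEEK, bump) → (IDLE, A_TURN)
  (SEEK, grasp_ok) → (IDLE, A_WAIT)  ← event matches
event = grasp_ok selects (IDLE, A_WAIT)

mode=IDLE action=A_WAIT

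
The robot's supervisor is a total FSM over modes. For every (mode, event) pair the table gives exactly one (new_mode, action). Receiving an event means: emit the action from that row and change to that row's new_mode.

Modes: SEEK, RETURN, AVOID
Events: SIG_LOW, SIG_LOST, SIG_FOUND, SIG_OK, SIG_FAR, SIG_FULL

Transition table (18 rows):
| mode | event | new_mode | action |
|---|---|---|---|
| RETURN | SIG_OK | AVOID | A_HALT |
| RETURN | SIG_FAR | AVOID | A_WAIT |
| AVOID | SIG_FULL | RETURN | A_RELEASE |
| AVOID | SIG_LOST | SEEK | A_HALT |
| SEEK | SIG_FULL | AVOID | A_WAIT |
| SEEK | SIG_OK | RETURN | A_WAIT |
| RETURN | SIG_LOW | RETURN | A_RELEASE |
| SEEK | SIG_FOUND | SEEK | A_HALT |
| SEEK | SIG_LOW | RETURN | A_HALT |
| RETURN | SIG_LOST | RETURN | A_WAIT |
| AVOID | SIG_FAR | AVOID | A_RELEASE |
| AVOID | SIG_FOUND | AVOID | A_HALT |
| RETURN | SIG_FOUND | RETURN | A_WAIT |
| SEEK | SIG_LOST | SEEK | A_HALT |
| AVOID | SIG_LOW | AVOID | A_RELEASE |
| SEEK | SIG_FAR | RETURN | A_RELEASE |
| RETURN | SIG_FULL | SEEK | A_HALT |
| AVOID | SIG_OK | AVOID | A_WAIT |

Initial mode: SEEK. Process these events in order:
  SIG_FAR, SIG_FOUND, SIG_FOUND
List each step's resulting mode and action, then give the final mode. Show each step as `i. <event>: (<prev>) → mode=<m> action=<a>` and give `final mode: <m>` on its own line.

1. SIG_FAR: (SEEK) → mode=RETURN action=A_RELEASE
2. SIG_FOUND: (RETURN) → mode=RETURN action=A_WAIT
3. SIG_FOUND: (RETURN) → mode=RETURN action=A_WAIT

final mode: RETURN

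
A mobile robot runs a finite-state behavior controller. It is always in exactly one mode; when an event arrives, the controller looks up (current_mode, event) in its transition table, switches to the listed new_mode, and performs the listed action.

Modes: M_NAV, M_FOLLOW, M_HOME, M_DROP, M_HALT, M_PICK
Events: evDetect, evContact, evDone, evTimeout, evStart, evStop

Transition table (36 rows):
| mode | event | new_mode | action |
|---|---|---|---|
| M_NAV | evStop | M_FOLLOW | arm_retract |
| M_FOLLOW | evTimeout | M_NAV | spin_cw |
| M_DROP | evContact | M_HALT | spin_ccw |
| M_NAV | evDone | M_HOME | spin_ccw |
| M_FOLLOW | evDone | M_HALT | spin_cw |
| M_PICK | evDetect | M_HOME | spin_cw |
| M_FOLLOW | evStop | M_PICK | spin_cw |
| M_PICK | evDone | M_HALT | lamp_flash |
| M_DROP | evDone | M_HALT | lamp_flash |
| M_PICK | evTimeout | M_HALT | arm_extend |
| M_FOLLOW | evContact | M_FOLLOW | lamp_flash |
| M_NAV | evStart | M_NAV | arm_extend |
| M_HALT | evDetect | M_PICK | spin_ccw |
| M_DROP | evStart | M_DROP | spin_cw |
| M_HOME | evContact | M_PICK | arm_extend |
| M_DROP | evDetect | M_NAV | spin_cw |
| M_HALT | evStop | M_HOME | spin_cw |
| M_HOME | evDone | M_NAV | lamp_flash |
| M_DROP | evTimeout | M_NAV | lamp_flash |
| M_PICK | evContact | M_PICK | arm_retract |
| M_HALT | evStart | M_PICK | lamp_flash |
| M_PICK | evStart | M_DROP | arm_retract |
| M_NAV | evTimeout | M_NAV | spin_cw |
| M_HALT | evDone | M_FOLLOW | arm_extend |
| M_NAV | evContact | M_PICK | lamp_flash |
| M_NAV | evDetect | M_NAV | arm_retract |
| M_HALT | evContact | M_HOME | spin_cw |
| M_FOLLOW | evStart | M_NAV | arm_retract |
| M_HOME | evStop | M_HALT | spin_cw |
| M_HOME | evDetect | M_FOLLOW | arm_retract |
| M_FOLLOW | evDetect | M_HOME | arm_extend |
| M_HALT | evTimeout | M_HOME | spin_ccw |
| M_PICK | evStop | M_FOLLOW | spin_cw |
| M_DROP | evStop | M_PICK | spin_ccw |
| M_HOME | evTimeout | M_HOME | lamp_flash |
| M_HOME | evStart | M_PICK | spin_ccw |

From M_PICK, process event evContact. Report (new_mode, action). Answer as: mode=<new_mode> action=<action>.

current mode = M_PICK; filter table to that mode:
  (M_PICK, evDetect) → (M_HOME, spin_cw)
  (M_PICK, evDone) → (M_HALT, lamp_flash)
  (M_PICK, evTimeout) → (M_HALT, arm_extend)
  (M_PICK, evContact) → (M_PICK, arm_retract)  ← event matches
  (M_PICK, evStart) → (M_DROP, arm_retract)
  (M_PICK, evStop) → (M_FOLLOW, spin_cw)
event = evContact selects (M_PICK, arm_retract)

mode=M_PICK action=arm_retract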